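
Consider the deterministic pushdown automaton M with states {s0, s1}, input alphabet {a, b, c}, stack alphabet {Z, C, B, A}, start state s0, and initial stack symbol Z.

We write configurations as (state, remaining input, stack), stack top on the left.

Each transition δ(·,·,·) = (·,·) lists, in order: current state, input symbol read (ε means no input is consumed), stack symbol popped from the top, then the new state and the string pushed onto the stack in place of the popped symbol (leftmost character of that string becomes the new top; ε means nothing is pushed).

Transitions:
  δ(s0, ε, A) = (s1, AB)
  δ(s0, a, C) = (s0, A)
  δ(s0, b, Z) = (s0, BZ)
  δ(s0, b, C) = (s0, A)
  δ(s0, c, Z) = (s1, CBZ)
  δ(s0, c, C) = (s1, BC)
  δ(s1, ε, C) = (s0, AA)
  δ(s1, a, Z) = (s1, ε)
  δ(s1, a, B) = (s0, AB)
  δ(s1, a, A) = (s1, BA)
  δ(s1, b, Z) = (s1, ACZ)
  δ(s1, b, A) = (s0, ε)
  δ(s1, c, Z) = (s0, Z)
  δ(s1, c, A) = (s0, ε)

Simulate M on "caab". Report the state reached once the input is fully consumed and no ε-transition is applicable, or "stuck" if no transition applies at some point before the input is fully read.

s0

(s0, caab, Z)
  read c, top Z: go to s1, push CBZ → (s1, aab, CBZ)
  ε-move, top C: go to s0, push AA → (s0, aab, AABZ)
  ε-move, top A: go to s1, push AB → (s1, aab, ABABZ)
  read a, top A: go to s1, push BA → (s1, ab, BABABZ)
  read a, top B: go to s0, push AB → (s0, b, ABABABZ)
  ε-move, top A: go to s1, push AB → (s1, b, ABBABABZ)
  read b, top A: go to s0, push ε → (s0, ε, BBABABZ)
All input consumed; M is in state s0.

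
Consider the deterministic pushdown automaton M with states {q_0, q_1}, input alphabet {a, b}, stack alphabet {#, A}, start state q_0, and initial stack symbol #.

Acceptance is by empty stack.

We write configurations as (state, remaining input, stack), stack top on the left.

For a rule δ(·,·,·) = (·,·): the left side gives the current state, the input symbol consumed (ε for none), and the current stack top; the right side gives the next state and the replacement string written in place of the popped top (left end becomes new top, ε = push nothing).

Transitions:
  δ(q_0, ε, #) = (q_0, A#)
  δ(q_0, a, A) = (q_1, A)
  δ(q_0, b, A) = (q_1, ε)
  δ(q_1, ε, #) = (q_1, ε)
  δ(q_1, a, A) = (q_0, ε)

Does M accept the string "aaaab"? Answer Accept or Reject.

Accept

(q_0, aaaab, #)
  ε-move, top #: go to q_0, push A# → (q_0, aaaab, A#)
  read a, top A: go to q_1, push A → (q_1, aaab, A#)
  read a, top A: go to q_0, push ε → (q_0, aab, #)
  ε-move, top #: go to q_0, push A# → (q_0, aab, A#)
  read a, top A: go to q_1, push A → (q_1, ab, A#)
  read a, top A: go to q_0, push ε → (q_0, b, #)
  ε-move, top #: go to q_0, push A# → (q_0, b, A#)
  read b, top A: go to q_1, push ε → (q_1, ε, #)
  ε-move, top #: go to q_1, push ε → (q_1, ε, ε)
All input consumed and the stack is empty.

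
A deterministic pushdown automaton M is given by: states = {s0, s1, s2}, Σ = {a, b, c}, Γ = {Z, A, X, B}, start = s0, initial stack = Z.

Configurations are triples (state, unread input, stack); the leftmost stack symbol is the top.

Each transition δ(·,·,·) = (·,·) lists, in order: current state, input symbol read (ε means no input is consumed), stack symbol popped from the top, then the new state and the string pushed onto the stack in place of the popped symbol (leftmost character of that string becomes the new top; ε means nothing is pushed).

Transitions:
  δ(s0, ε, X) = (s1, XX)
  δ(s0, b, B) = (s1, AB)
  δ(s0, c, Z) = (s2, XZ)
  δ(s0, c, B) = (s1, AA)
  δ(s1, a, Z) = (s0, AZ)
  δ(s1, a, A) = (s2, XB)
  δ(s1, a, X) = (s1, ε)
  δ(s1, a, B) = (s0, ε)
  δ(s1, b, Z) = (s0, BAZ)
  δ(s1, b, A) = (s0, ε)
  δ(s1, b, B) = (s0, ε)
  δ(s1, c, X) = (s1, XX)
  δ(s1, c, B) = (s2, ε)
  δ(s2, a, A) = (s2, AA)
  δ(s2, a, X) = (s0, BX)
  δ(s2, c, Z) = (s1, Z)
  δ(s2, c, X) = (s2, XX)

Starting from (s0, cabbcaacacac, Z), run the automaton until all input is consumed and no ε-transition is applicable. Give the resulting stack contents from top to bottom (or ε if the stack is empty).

AAXXBAXBAXZ

(s0, cabbcaacacac, Z)
  read c, top Z: go to s2, push XZ → (s2, abbcaacacac, XZ)
  read a, top X: go to s0, push BX → (s0, bbcaacacac, BXZ)
  read b, top B: go to s1, push AB → (s1, bcaacacac, ABXZ)
  read b, top A: go to s0, push ε → (s0, caacacac, BXZ)
  read c, top B: go to s1, push AA → (s1, aacacac, AAXZ)
  read a, top A: go to s2, push XB → (s2, acacac, XBAXZ)
  read a, top X: go to s0, push BX → (s0, cacac, BXBAXZ)
  read c, top B: go to s1, push AA → (s1, acac, AAXBAXZ)
  read a, top A: go to s2, push XB → (s2, cac, XBAXBAXZ)
  read c, top X: go to s2, push XX → (s2, ac, XXBAXBAXZ)
  read a, top X: go to s0, push BX → (s0, c, BXXBAXBAXZ)
  read c, top B: go to s1, push AA → (s1, ε, AAXXBAXBAXZ)
All input consumed in state s1 with stack AAXXBAXBAXZ.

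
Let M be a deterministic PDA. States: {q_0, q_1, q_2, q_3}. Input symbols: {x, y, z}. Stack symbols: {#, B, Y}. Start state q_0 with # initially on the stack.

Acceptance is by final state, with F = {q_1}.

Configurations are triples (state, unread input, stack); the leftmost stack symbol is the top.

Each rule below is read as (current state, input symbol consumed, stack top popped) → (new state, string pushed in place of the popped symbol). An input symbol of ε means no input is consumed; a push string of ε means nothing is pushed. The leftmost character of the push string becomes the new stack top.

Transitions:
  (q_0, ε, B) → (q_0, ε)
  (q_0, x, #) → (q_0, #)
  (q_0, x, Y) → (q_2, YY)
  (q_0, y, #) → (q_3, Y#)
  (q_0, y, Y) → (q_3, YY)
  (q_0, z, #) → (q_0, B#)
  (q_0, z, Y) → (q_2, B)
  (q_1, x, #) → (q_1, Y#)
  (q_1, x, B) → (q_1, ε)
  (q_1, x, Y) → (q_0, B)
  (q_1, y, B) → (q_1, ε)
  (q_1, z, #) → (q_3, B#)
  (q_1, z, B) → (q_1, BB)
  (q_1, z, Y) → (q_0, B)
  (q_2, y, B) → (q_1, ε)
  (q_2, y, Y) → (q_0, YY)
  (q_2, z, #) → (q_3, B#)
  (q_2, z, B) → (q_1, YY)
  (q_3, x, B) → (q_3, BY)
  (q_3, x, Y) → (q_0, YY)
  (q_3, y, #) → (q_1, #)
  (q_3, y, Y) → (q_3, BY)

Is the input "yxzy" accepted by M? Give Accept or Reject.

Accept

(q_0, yxzy, #) ⊢ (q_3, xzy, Y#) ⊢ (q_0, zy, YY#) ⊢ (q_2, y, BY#) ⊢ (q_1, ε, Y#)
All input consumed; state q_1 ∈ F.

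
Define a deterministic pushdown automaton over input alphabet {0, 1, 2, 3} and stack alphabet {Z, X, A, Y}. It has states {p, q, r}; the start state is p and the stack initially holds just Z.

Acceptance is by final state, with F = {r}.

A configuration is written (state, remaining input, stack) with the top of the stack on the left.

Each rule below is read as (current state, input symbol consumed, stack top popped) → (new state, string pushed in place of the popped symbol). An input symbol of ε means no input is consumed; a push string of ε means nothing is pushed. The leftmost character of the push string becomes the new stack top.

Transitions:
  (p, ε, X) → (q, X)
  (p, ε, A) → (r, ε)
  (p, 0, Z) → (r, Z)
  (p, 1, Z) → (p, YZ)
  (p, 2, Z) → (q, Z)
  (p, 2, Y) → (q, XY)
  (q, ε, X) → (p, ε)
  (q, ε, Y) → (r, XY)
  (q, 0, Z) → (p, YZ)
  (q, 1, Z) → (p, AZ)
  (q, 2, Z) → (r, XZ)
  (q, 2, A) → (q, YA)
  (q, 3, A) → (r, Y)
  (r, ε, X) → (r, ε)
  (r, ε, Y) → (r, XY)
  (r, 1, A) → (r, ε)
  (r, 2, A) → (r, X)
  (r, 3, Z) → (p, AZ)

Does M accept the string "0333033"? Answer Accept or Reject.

(p, 0333033, Z)
  read 0, top Z: go to r, push Z → (r, 333033, Z)
  read 3, top Z: go to p, push AZ → (p, 33033, AZ)
  ε-move, top A: go to r, push ε → (r, 33033, Z)
  read 3, top Z: go to p, push AZ → (p, 3033, AZ)
  ε-move, top A: go to r, push ε → (r, 3033, Z)
  read 3, top Z: go to p, push AZ → (p, 033, AZ)
  ε-move, top A: go to r, push ε → (r, 033, Z)
No transition applies at (r, 033, Z); input not fully consumed.

Reject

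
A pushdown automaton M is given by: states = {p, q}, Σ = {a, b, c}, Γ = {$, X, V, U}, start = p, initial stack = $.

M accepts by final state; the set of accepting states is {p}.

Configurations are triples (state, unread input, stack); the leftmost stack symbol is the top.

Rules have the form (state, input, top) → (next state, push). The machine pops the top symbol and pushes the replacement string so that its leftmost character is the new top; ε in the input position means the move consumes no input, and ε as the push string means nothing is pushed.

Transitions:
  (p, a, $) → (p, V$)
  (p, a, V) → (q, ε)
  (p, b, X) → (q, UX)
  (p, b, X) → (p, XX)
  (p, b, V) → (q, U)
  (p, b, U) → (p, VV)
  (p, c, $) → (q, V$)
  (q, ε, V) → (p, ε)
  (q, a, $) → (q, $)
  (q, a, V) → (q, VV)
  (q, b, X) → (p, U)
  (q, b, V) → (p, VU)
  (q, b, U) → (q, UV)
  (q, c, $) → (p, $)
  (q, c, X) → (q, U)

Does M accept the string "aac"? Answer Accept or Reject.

Accept

One accepting computation: (p, aac, $) ⊢ (p, ac, V$) ⊢ (q, c, $) ⊢ (p, ε, $)
All input consumed and state p ∈ F.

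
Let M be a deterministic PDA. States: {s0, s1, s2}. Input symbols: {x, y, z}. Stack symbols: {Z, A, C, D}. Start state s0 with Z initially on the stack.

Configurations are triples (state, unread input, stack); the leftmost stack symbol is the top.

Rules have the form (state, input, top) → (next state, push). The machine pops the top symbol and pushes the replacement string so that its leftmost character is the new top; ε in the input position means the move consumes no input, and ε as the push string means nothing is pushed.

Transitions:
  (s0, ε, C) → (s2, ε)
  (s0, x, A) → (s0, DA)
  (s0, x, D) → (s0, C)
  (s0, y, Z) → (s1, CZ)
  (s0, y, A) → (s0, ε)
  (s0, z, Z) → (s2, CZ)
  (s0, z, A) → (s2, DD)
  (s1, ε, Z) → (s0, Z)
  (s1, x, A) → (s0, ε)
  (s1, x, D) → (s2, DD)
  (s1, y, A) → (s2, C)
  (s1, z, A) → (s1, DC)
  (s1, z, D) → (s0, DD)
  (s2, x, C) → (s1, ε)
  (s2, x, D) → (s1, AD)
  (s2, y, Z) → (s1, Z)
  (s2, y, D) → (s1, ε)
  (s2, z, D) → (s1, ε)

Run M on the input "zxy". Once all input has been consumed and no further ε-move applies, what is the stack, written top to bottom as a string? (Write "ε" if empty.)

(s0, zxy, Z)
  read z, top Z: go to s2, push CZ → (s2, xy, CZ)
  read x, top C: go to s1, push ε → (s1, y, Z)
  ε-move, top Z: go to s0, push Z → (s0, y, Z)
  read y, top Z: go to s1, push CZ → (s1, ε, CZ)
All input consumed in state s1 with stack CZ.

CZ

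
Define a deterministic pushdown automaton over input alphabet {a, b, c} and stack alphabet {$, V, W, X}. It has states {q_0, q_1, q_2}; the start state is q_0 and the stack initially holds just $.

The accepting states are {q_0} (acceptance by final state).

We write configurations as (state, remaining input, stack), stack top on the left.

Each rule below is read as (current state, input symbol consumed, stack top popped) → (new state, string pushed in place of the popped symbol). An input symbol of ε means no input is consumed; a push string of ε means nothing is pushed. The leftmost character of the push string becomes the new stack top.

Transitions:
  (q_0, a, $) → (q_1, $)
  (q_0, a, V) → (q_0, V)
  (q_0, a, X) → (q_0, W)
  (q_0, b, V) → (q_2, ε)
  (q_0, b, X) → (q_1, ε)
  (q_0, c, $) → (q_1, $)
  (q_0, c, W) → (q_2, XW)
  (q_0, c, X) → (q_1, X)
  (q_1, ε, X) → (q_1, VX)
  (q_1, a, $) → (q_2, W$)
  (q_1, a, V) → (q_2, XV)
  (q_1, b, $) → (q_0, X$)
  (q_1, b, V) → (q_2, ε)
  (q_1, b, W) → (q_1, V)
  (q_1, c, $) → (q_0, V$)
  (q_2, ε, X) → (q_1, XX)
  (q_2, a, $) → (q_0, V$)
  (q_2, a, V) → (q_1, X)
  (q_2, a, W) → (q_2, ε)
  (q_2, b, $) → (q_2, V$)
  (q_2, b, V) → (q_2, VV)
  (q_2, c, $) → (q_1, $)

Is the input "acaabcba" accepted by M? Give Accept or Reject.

Accept

(q_0, acaabcba, $) ⊢ (q_1, caabcba, $) ⊢ (q_0, aabcba, V$) ⊢ (q_0, abcba, V$) ⊢ (q_0, bcba, V$) ⊢ (q_2, cba, $) ⊢ (q_1, ba, $) ⊢ (q_0, a, X$) ⊢ (q_0, ε, W$)
All input consumed; state q_0 ∈ F.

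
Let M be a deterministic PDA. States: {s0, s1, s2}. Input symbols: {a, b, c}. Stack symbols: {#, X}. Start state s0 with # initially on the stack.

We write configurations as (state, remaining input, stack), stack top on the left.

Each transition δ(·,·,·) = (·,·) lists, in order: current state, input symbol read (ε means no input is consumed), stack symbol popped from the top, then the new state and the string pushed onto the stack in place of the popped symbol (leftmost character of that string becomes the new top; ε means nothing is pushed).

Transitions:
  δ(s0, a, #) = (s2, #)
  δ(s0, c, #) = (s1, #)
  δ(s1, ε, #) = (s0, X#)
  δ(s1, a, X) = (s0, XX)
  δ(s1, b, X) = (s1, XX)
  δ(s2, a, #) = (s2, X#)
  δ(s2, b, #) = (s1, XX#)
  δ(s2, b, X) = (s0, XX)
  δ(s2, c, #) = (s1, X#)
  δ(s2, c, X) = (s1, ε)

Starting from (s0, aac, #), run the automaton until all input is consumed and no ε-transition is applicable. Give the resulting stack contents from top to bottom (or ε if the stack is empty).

X#

(s0, aac, #)
  read a, top #: go to s2, push # → (s2, ac, #)
  read a, top #: go to s2, push X# → (s2, c, X#)
  read c, top X: go to s1, push ε → (s1, ε, #)
  ε-move, top #: go to s0, push X# → (s0, ε, X#)
All input consumed in state s0 with stack X#.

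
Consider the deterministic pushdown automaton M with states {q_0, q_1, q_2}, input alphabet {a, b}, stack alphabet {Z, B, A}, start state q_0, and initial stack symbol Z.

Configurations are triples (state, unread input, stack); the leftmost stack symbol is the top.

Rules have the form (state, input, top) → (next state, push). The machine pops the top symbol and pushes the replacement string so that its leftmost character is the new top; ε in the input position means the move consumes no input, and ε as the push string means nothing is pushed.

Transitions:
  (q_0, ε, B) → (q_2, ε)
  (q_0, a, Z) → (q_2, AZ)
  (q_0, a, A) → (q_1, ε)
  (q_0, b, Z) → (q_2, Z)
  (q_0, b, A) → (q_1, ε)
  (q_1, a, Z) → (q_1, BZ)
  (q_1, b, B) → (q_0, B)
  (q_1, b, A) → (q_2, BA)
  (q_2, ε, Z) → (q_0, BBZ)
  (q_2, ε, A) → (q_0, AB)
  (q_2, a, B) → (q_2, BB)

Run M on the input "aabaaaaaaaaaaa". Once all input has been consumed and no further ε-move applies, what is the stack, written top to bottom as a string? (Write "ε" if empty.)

(q_0, aabaaaaaaaaaaa, Z) ⊢ (q_2, abaaaaaaaaaaa, AZ) ⊢ (q_0, abaaaaaaaaaaa, ABZ) ⊢ (q_1, baaaaaaaaaaa, BZ) ⊢ (q_0, aaaaaaaaaaa, BZ) ⊢ (q_2, aaaaaaaaaaa, Z) ⊢ (q_0, aaaaaaaaaaa, BBZ) ⊢ (q_2, aaaaaaaaaaa, BZ) ⊢ (q_2, aaaaaaaaaa, BBZ) ⊢ (q_2, aaaaaaaaa, BBBZ) ⊢ (q_2, aaaaaaaa, BBBBZ) ⊢ (q_2, aaaaaaa, BBBBBZ) ⊢ (q_2, aaaaaa, BBBBBBZ) ⊢ (q_2, aaaaa, BBBBBBBZ) ⊢ (q_2, aaaa, BBBBBBBBZ) ⊢ (q_2, aaa, BBBBBBBBBZ) ⊢ (q_2, aa, BBBBBBBBBBZ) ⊢ (q_2, a, BBBBBBBBBBBZ) ⊢ (q_2, ε, BBBBBBBBBBBBZ)
All input consumed in state q_2 with stack BBBBBBBBBBBBZ.

BBBBBBBBBBBBZ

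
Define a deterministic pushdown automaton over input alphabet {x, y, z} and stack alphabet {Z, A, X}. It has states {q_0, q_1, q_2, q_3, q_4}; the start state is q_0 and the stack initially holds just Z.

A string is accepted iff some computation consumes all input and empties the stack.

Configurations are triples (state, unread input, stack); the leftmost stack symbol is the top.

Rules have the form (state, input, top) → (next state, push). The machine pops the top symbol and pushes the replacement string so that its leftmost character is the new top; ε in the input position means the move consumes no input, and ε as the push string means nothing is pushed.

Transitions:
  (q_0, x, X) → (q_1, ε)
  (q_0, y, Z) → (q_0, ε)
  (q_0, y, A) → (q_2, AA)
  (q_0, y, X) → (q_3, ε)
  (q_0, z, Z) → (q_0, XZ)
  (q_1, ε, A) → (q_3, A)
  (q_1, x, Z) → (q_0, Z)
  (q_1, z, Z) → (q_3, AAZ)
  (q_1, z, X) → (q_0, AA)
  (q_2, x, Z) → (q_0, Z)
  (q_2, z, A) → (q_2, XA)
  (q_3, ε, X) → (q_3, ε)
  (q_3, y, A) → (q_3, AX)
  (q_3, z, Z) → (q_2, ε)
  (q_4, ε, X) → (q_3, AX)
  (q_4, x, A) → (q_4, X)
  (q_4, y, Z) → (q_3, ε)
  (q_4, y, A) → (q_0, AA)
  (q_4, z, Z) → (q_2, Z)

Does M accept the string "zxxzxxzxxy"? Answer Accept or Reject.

(q_0, zxxzxxzxxy, Z)
  read z, top Z: go to q_0, push XZ → (q_0, xxzxxzxxy, XZ)
  read x, top X: go to q_1, push ε → (q_1, xzxxzxxy, Z)
  read x, top Z: go to q_0, push Z → (q_0, zxxzxxy, Z)
  read z, top Z: go to q_0, push XZ → (q_0, xxzxxy, XZ)
  read x, top X: go to q_1, push ε → (q_1, xzxxy, Z)
  read x, top Z: go to q_0, push Z → (q_0, zxxy, Z)
  read z, top Z: go to q_0, push XZ → (q_0, xxy, XZ)
  read x, top X: go to q_1, push ε → (q_1, xy, Z)
  read x, top Z: go to q_0, push Z → (q_0, y, Z)
  read y, top Z: go to q_0, push ε → (q_0, ε, ε)
All input consumed and the stack is empty.

Accept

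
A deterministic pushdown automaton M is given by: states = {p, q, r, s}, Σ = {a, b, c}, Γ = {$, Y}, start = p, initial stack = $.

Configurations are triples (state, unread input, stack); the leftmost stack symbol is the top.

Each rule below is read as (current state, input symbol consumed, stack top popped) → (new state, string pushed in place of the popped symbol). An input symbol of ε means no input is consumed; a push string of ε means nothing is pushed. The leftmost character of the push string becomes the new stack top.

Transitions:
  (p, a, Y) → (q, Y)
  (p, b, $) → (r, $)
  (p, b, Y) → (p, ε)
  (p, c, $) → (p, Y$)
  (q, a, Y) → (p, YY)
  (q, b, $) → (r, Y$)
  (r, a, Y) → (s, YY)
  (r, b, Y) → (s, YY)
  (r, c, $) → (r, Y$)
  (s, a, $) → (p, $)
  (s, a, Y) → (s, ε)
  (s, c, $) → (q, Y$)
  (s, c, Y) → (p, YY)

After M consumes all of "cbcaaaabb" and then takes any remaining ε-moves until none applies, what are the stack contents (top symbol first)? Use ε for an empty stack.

(p, cbcaaaabb, $)
  read c, top $: go to p, push Y$ → (p, bcaaaabb, Y$)
  read b, top Y: go to p, push ε → (p, caaaabb, $)
  read c, top $: go to p, push Y$ → (p, aaaabb, Y$)
  read a, top Y: go to q, push Y → (q, aaabb, Y$)
  read a, top Y: go to p, push YY → (p, aabb, YY$)
  read a, top Y: go to q, push Y → (q, abb, YY$)
  read a, top Y: go to p, push YY → (p, bb, YYY$)
  read b, top Y: go to p, push ε → (p, b, YY$)
  read b, top Y: go to p, push ε → (p, ε, Y$)
All input consumed in state p with stack Y$.

Y$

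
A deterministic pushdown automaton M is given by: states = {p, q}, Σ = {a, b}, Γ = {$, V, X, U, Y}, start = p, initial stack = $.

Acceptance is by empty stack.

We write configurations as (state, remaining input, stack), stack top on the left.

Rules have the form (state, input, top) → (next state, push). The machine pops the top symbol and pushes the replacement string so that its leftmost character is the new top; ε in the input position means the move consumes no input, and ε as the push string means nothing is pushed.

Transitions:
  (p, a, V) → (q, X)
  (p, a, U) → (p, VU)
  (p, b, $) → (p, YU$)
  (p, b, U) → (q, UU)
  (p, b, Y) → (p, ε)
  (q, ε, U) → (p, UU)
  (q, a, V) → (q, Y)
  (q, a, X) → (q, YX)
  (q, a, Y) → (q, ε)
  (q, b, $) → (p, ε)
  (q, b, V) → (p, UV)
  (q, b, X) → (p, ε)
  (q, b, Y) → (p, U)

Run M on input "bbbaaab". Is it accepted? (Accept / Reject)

Reject

(p, bbbaaab, $)
  read b, top $: go to p, push YU$ → (p, bbaaab, YU$)
  read b, top Y: go to p, push ε → (p, baaab, U$)
  read b, top U: go to q, push UU → (q, aaab, UU$)
  ε-move, top U: go to p, push UU → (p, aaab, UUU$)
  read a, top U: go to p, push VU → (p, aab, VUUU$)
  read a, top V: go to q, push X → (q, ab, XUUU$)
  read a, top X: go to q, push YX → (q, b, YXUUU$)
  read b, top Y: go to p, push U → (p, ε, UXUUU$)
All input consumed; stack is UXUUU$, not empty, and no further ε-move applies.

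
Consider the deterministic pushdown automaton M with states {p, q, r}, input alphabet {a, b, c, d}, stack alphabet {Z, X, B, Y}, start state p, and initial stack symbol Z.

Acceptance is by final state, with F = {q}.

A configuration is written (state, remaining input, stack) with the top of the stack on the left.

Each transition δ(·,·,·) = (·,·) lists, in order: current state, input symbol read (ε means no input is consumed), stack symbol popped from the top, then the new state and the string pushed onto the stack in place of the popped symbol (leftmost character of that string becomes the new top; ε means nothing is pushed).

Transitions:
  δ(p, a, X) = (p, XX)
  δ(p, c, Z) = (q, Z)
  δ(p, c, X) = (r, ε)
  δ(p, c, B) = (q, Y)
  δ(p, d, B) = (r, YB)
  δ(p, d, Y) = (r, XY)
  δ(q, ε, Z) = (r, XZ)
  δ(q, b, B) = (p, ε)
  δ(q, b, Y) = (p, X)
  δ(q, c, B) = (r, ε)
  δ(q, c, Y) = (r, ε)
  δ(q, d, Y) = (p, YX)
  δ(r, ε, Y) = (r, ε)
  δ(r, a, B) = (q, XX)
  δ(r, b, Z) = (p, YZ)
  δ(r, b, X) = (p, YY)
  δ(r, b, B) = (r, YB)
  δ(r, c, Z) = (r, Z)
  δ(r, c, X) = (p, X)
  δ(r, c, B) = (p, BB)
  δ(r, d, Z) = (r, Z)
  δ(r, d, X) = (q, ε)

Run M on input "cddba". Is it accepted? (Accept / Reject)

(p, cddba, Z) ⊢ (q, ddba, Z) ⊢ (r, ddba, XZ) ⊢ (q, dba, Z) ⊢ (r, dba, XZ) ⊢ (q, ba, Z) ⊢ (r, ba, XZ) ⊢ (p, a, YYZ)
No transition applies at (p, a, YYZ); input not fully consumed.

Reject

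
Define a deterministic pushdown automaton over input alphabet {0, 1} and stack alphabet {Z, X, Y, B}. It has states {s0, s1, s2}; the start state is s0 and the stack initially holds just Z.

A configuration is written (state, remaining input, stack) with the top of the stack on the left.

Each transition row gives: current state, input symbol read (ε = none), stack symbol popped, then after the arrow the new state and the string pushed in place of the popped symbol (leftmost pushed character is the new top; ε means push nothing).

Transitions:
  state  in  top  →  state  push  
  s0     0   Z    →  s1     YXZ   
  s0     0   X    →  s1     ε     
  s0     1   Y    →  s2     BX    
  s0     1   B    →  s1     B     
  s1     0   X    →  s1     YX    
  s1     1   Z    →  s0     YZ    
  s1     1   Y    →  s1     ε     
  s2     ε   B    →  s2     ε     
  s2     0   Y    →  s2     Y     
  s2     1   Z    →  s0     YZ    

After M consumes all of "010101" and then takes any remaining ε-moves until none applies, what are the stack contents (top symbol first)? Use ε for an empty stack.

XZ

(s0, 010101, Z)
  read 0, top Z: go to s1, push YXZ → (s1, 10101, YXZ)
  read 1, top Y: go to s1, push ε → (s1, 0101, XZ)
  read 0, top X: go to s1, push YX → (s1, 101, YXZ)
  read 1, top Y: go to s1, push ε → (s1, 01, XZ)
  read 0, top X: go to s1, push YX → (s1, 1, YXZ)
  read 1, top Y: go to s1, push ε → (s1, ε, XZ)
All input consumed in state s1 with stack XZ.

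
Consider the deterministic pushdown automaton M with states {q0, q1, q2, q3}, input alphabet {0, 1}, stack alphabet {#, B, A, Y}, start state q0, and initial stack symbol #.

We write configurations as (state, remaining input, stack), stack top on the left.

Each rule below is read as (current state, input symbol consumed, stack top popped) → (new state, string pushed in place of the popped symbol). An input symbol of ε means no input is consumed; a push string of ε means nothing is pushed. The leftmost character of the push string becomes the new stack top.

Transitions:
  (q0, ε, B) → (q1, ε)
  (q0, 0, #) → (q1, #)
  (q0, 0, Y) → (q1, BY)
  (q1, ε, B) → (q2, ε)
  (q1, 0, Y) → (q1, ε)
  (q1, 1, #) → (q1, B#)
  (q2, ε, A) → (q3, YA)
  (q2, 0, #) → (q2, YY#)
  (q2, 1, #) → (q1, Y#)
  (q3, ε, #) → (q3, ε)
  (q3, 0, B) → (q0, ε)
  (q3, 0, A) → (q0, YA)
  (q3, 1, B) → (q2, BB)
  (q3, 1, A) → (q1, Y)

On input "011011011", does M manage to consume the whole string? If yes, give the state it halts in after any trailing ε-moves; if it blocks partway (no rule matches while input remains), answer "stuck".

(q0, 011011011, #)
  read 0, top #: go to q1, push # → (q1, 11011011, #)
  read 1, top #: go to q1, push B# → (q1, 1011011, B#)
  ε-move, top B: go to q2, push ε → (q2, 1011011, #)
  read 1, top #: go to q1, push Y# → (q1, 011011, Y#)
  read 0, top Y: go to q1, push ε → (q1, 11011, #)
  read 1, top #: go to q1, push B# → (q1, 1011, B#)
  ε-move, top B: go to q2, push ε → (q2, 1011, #)
  read 1, top #: go to q1, push Y# → (q1, 011, Y#)
  read 0, top Y: go to q1, push ε → (q1, 11, #)
  read 1, top #: go to q1, push B# → (q1, 1, B#)
  ε-move, top B: go to q2, push ε → (q2, 1, #)
  read 1, top #: go to q1, push Y# → (q1, ε, Y#)
All input consumed; M is in state q1.

q1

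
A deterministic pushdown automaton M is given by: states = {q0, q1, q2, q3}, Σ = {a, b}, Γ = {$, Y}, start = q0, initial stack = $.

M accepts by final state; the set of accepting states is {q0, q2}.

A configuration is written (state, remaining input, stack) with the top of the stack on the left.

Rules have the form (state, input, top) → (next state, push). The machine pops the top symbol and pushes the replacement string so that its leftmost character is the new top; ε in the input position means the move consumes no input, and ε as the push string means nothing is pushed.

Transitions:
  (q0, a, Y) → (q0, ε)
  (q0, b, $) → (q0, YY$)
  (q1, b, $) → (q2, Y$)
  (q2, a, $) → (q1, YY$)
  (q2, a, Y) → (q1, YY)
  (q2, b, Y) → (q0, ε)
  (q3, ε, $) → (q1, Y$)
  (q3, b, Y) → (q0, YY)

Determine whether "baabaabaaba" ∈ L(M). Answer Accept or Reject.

(q0, baabaabaaba, $)
  read b, top $: go to q0, push YY$ → (q0, aabaabaaba, YY$)
  read a, top Y: go to q0, push ε → (q0, abaabaaba, Y$)
  read a, top Y: go to q0, push ε → (q0, baabaaba, $)
  read b, top $: go to q0, push YY$ → (q0, aabaaba, YY$)
  read a, top Y: go to q0, push ε → (q0, abaaba, Y$)
  read a, top Y: go to q0, push ε → (q0, baaba, $)
  read b, top $: go to q0, push YY$ → (q0, aaba, YY$)
  read a, top Y: go to q0, push ε → (q0, aba, Y$)
  read a, top Y: go to q0, push ε → (q0, ba, $)
  read b, top $: go to q0, push YY$ → (q0, a, YY$)
  read a, top Y: go to q0, push ε → (q0, ε, Y$)
All input consumed; state q0 ∈ F.

Accept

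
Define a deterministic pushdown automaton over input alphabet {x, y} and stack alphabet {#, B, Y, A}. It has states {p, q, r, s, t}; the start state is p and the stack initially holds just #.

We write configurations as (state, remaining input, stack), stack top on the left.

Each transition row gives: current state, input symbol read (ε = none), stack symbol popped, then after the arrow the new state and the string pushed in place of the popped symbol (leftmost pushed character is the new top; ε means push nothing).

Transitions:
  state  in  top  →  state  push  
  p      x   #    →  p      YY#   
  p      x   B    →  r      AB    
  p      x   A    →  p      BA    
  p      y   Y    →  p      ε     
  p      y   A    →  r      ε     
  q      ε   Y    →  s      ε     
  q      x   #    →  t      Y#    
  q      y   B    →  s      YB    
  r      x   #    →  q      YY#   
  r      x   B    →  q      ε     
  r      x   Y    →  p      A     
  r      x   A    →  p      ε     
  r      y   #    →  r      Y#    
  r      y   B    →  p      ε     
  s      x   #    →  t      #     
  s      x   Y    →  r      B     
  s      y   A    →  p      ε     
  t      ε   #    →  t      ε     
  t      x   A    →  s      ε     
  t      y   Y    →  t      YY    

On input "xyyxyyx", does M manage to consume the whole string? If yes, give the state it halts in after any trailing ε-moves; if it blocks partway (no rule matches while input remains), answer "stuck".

(p, xyyxyyx, #)
  read x, top #: go to p, push YY# → (p, yyxyyx, YY#)
  read y, top Y: go to p, push ε → (p, yxyyx, Y#)
  read y, top Y: go to p, push ε → (p, xyyx, #)
  read x, top #: go to p, push YY# → (p, yyx, YY#)
  read y, top Y: go to p, push ε → (p, yx, Y#)
  read y, top Y: go to p, push ε → (p, x, #)
  read x, top #: go to p, push YY# → (p, ε, YY#)
All input consumed; M is in state p.

p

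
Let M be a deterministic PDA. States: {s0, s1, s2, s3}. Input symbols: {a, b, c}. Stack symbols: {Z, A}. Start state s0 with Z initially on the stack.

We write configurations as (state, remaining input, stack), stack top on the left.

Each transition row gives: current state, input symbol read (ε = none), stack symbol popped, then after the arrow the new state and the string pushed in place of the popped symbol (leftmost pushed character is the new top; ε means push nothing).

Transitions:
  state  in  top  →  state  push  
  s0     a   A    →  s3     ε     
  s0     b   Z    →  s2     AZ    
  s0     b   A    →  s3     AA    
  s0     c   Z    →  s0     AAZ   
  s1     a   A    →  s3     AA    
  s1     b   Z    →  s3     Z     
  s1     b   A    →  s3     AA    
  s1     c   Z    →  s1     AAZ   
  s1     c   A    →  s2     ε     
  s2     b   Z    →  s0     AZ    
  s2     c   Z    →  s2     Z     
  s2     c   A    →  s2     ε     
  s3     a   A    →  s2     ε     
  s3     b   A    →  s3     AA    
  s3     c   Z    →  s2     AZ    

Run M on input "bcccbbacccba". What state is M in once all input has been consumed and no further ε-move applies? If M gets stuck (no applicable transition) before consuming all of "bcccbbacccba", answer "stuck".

(s0, bcccbbacccba, Z)
  read b, top Z: go to s2, push AZ → (s2, cccbbacccba, AZ)
  read c, top A: go to s2, push ε → (s2, ccbbacccba, Z)
  read c, top Z: go to s2, push Z → (s2, cbbacccba, Z)
  read c, top Z: go to s2, push Z → (s2, bbacccba, Z)
  read b, top Z: go to s0, push AZ → (s0, bacccba, AZ)
  read b, top A: go to s3, push AA → (s3, acccba, AAZ)
  read a, top A: go to s2, push ε → (s2, cccba, AZ)
  read c, top A: go to s2, push ε → (s2, ccba, Z)
  read c, top Z: go to s2, push Z → (s2, cba, Z)
  read c, top Z: go to s2, push Z → (s2, ba, Z)
  read b, top Z: go to s0, push AZ → (s0, a, AZ)
  read a, top A: go to s3, push ε → (s3, ε, Z)
All input consumed; M is in state s3.

s3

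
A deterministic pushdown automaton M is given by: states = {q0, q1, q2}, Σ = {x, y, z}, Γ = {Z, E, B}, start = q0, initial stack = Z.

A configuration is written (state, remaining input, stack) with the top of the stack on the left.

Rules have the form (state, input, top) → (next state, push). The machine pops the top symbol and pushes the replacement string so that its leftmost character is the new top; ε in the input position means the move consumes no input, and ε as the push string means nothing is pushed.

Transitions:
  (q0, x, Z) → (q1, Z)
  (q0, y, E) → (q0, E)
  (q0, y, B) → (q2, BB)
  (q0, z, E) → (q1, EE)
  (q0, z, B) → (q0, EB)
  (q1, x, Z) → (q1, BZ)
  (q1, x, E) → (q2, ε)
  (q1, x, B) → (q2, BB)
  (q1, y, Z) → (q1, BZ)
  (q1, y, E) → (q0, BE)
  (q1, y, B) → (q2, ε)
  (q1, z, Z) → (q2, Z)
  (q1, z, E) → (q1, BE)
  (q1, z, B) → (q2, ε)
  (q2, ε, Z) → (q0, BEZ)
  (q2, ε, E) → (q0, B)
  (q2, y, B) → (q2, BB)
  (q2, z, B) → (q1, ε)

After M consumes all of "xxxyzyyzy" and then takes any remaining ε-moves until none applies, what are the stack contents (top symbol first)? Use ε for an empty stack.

BEZ

(q0, xxxyzyyzy, Z)
  read x, top Z: go to q1, push Z → (q1, xxyzyyzy, Z)
  read x, top Z: go to q1, push BZ → (q1, xyzyyzy, BZ)
  read x, top B: go to q2, push BB → (q2, yzyyzy, BBZ)
  read y, top B: go to q2, push BB → (q2, zyyzy, BBBZ)
  read z, top B: go to q1, push ε → (q1, yyzy, BBZ)
  read y, top B: go to q2, push ε → (q2, yzy, BZ)
  read y, top B: go to q2, push BB → (q2, zy, BBZ)
  read z, top B: go to q1, push ε → (q1, y, BZ)
  read y, top B: go to q2, push ε → (q2, ε, Z)
  ε-move, top Z: go to q0, push BEZ → (q0, ε, BEZ)
All input consumed in state q0 with stack BEZ.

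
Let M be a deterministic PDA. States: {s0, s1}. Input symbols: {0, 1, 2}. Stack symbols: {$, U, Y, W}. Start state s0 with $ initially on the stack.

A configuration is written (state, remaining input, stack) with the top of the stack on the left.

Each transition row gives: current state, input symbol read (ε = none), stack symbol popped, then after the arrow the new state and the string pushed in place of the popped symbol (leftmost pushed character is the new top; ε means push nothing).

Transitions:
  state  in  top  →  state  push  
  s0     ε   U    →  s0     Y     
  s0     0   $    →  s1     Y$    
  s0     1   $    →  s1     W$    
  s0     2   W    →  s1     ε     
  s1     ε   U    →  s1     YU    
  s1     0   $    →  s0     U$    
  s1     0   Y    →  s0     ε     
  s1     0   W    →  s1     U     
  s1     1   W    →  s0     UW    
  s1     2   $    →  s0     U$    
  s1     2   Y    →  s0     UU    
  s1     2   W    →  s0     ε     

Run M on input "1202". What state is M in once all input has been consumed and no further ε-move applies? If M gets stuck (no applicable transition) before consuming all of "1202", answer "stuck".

s0

(s0, 1202, $)
  read 1, top $: go to s1, push W$ → (s1, 202, W$)
  read 2, top W: go to s0, push ε → (s0, 02, $)
  read 0, top $: go to s1, push Y$ → (s1, 2, Y$)
  read 2, top Y: go to s0, push UU → (s0, ε, UU$)
  ε-move, top U: go to s0, push Y → (s0, ε, YU$)
All input consumed; M is in state s0.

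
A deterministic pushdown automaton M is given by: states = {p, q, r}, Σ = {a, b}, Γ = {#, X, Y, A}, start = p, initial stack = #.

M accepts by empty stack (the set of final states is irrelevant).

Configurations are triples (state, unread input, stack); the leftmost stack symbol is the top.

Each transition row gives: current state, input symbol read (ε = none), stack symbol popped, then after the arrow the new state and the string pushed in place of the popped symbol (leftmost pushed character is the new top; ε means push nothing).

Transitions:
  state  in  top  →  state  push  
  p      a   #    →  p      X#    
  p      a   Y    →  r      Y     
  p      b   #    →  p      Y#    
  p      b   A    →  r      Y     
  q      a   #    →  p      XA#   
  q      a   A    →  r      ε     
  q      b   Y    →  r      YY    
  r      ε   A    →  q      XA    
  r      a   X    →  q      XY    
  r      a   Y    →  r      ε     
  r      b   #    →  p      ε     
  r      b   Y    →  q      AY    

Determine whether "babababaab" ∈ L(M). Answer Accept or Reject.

Accept

(p, babababaab, #)
  read b, top #: go to p, push Y# → (p, abababaab, Y#)
  read a, top Y: go to r, push Y → (r, bababaab, Y#)
  read b, top Y: go to q, push AY → (q, ababaab, AY#)
  read a, top A: go to r, push ε → (r, babaab, Y#)
  read b, top Y: go to q, push AY → (q, abaab, AY#)
  read a, top A: go to r, push ε → (r, baab, Y#)
  read b, top Y: go to q, push AY → (q, aab, AY#)
  read a, top A: go to r, push ε → (r, ab, Y#)
  read a, top Y: go to r, push ε → (r, b, #)
  read b, top #: go to p, push ε → (p, ε, ε)
All input consumed and the stack is empty.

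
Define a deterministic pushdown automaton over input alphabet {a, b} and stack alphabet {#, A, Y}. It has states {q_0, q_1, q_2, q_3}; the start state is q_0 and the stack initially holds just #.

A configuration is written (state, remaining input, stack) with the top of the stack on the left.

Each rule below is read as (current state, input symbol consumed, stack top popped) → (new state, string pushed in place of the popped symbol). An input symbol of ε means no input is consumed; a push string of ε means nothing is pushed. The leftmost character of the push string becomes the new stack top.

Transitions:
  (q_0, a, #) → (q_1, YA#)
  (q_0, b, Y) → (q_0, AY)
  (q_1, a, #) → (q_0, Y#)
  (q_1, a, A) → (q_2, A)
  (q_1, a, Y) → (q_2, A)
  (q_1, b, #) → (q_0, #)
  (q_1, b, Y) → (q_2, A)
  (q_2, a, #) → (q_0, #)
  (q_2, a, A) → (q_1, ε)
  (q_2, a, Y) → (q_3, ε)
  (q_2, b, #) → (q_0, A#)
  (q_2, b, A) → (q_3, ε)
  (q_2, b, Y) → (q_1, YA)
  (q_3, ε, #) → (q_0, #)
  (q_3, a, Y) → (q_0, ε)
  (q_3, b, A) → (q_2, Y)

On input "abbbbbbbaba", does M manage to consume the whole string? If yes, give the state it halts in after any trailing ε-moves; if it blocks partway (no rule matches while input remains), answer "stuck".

stuck

(q_0, abbbbbbbaba, #) ⊢ (q_1, bbbbbbbaba, YA#) ⊢ (q_2, bbbbbbaba, AA#) ⊢ (q_3, bbbbbaba, A#) ⊢ (q_2, bbbbaba, Y#) ⊢ (q_1, bbbaba, YA#) ⊢ (q_2, bbaba, AA#) ⊢ (q_3, baba, A#) ⊢ (q_2, aba, Y#) ⊢ (q_3, ba, #) ⊢ (q_0, ba, #)
No transition for (q_0, b, top #); M blocks with input ba remaining.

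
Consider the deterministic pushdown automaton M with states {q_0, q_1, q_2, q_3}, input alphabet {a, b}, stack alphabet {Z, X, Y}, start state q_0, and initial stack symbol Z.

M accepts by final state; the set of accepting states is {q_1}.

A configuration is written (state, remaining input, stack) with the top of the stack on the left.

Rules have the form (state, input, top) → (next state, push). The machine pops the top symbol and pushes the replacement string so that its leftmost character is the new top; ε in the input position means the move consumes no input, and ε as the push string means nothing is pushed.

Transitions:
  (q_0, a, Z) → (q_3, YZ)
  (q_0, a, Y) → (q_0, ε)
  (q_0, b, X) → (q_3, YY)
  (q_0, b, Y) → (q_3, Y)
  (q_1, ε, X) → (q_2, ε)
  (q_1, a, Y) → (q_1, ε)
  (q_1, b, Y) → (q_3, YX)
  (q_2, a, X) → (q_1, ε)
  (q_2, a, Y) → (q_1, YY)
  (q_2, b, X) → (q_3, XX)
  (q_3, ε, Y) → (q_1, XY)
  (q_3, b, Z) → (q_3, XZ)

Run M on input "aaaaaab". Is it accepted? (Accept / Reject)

Reject

(q_0, aaaaaab, Z) ⊢ (q_3, aaaaab, YZ) ⊢ (q_1, aaaaab, XYZ) ⊢ (q_2, aaaaab, YZ) ⊢ (q_1, aaaab, YYZ) ⊢ (q_1, aaab, YZ) ⊢ (q_1, aab, Z)
No transition applies at (q_1, aab, Z); input not fully consumed.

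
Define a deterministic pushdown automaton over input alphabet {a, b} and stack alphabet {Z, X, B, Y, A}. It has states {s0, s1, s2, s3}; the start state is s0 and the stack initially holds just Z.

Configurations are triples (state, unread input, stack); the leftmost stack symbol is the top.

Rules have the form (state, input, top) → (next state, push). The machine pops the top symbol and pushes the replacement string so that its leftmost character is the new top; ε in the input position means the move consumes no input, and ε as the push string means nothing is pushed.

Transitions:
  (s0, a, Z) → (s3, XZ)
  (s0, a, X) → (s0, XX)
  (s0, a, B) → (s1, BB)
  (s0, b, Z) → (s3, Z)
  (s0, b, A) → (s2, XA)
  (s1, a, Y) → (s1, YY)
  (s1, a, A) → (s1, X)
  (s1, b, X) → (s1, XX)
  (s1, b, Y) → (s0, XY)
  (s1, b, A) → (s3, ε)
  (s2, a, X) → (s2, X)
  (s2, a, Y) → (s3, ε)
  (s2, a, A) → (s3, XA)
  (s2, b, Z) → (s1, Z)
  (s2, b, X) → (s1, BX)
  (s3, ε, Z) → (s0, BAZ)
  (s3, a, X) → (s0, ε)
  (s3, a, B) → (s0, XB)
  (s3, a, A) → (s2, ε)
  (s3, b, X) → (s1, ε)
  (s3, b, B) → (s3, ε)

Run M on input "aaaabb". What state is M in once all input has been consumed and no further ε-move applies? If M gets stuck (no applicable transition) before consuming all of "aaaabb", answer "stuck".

(s0, aaaabb, Z)
  read a, top Z: go to s3, push XZ → (s3, aaabb, XZ)
  read a, top X: go to s0, push ε → (s0, aabb, Z)
  read a, top Z: go to s3, push XZ → (s3, abb, XZ)
  read a, top X: go to s0, push ε → (s0, bb, Z)
  read b, top Z: go to s3, push Z → (s3, b, Z)
  ε-move, top Z: go to s0, push BAZ → (s0, b, BAZ)
No transition for (s0, b, top B); M blocks with input b remaining.

stuck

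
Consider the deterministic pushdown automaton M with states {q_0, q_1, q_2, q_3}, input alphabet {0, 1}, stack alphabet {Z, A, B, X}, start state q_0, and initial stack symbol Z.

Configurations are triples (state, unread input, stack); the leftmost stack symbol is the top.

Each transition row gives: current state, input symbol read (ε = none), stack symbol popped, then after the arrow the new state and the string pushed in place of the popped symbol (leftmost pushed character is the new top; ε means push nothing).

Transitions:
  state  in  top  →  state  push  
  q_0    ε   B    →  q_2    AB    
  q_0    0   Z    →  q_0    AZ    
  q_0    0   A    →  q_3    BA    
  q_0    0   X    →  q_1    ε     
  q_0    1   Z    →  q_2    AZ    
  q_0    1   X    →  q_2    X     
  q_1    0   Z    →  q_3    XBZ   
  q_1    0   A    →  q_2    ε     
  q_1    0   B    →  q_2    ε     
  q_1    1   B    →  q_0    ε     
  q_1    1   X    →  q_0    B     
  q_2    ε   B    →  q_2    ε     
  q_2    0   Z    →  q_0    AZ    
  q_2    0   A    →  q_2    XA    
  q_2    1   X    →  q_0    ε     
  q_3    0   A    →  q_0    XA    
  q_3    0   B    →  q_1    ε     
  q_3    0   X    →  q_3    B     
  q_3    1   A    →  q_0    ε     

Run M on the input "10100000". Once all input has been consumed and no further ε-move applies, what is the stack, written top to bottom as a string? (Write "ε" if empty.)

BAZ

(q_0, 10100000, Z) ⊢ (q_2, 0100000, AZ) ⊢ (q_2, 100000, XAZ) ⊢ (q_0, 00000, AZ) ⊢ (q_3, 0000, BAZ) ⊢ (q_1, 000, AZ) ⊢ (q_2, 00, Z) ⊢ (q_0, 0, AZ) ⊢ (q_3, ε, BAZ)
All input consumed in state q_3 with stack BAZ.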